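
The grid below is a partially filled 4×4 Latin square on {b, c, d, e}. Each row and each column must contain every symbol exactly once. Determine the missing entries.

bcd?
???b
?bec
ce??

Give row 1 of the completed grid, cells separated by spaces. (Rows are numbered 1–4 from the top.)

b c d e

(r1,c4) = e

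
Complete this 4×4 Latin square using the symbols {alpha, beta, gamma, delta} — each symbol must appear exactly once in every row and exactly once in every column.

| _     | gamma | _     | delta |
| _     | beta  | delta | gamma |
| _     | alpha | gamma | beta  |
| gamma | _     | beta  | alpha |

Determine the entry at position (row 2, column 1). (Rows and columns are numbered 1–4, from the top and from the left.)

alpha

Cell (r1,c3): row 1 has {gamma,delta}; column 3 has {beta,gamma,delta} → alpha.
Cell (r2,c1): row 2 has {beta,gamma,delta}; column 1 has {gamma} → alpha.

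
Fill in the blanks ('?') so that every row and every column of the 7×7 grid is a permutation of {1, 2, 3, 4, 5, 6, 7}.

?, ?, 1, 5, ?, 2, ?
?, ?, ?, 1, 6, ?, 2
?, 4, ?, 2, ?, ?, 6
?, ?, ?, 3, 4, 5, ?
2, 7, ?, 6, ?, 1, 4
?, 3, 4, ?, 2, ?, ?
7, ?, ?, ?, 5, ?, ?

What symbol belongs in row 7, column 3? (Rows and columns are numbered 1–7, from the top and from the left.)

6

row 1 has {1,2,5}; column 2 has {3,4,7} — only 6 is left for (r1,c2).
row 2 has {1,2,6}; column 2 has {3,4,6,7} — only 5 is left for (r2,c2).
row 5 has {1,2,4,6,7}; column 5 has {2,4,5,6} — only 3 is left for (r5,c5).
row 6 has {2,3,4}; column 4 has {1,2,3,5,6} — only 7 is left for (r6,c4).
row 6 has {2,3,4,7}; column 6 has {1,2,5} — only 6 is left for (r6,c6).
row 7 has {5,7}; column 4 has {1,2,3,5,6,7} — only 4 is left for (r7,c4).
row 7 has {4,5,7}; column 6 has {1,2,5,6} — only 3 is left for (r7,c6).
row 7 has {3,4,5,7}; column 7 has {2,4,6} — only 1 is left for (r7,c7).
row 1 has {1,2,5,6}; column 5 has {2,3,4,5,6} — only 7 is left for (r1,c5).
row 1 has {1,2,5,6,7}; column 7 has {1,2,4,6} — only 3 is left for (r1,c7).
row 3 has {2,4,6}; column 5 has {2,3,4,5,6,7} — only 1 is left for (r3,c5).
row 3 has {1,2,4,6}; column 6 has {1,2,3,5,6} — only 7 is left for (r3,c6).
row 4 has {3,4,5}; column 7 has {1,2,3,4,6} — only 7 is left for (r4,c7).
row 5 has {1,2,3,4,6,7}; column 3 has {1,4} — only 5 is left for (r5,c3).
row 6 has {2,3,4,6,7}; column 7 has {1,2,3,4,6,7} — only 5 is left for (r6,c7).
row 7 has {1,3,4,5,7}; column 2 has {3,4,5,6,7} — only 2 is left for (r7,c2).
row 7 has {1,2,3,4,5,7}; column 3 has {1,4,5} — only 6 is left for (r7,c3).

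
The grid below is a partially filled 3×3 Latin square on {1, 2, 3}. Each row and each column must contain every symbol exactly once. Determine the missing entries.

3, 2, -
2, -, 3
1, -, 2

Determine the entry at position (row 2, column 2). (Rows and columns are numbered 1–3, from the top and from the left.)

1

(r1,c3) = 1
(r2,c2) = 1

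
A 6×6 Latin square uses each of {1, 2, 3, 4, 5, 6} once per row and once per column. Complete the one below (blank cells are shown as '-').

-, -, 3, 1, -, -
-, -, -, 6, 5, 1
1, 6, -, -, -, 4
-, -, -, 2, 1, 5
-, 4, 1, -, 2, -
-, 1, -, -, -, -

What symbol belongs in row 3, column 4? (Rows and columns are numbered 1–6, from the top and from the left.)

5

row 3 has {1,4,6}; column 5 has {1,2,5} — only 3 is left for (r3,c5).
row 4 has {1,2,5}; column 2 has {1,4,6} — only 3 is left for (r4,c2).
row 2 has {1,5,6}; column 2 has {1,3,4,6} — only 2 is left for (r2,c2).
row 2 has {1,2,5,6}; column 3 has {1,3} — only 4 is left for (r2,c3).
row 3 has {1,3,4,6}; column 4 has {1,2,6} — only 5 is left for (r3,c4).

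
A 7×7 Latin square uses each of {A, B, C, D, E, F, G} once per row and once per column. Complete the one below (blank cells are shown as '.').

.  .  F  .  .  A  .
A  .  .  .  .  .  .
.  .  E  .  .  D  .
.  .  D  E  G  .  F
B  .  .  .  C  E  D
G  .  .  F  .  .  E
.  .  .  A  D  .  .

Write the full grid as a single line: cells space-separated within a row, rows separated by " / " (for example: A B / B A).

(r4,c1) = C
(r4,c6) = B
(r5,c4) = G
(r6,c6) = C
(r3,c1) = F
(r4,c2) = A
(r5,c2) = F
(r5,c3) = A
(r6,c3) = B
(r6,c5) = A
(r7,c1) = E
(r1,c1) = D
(r3,c5) = B
(r6,c2) = D
(r1,c5) = E
(r2,c5) = F
(r2,c6) = G
(r3,c4) = C
(r7,c6) = F
(r1,c4) = B
(r2,c3) = C
(r2,c4) = D
(r2,c7) = B
(r3,c2) = G
(r3,c7) = A
(r7,c3) = G
(r7,c7) = C
(r1,c2) = C
(r1,c7) = G
(r2,c2) = E
(r7,c2) = B

D C F B E A G / A E C D F G B / F G E C B D A / C A D E G B F / B F A G C E D / G D B F A C E / E B G A D F C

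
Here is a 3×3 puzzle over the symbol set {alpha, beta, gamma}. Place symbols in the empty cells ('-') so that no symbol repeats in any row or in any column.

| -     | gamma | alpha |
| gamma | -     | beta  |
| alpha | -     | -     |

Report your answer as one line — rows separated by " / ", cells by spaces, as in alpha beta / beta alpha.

(r1,c1) = beta
(r2,c2) = alpha
(r3,c2) = beta
(r3,c3) = gamma

beta gamma alpha / gamma alpha beta / alpha beta gamma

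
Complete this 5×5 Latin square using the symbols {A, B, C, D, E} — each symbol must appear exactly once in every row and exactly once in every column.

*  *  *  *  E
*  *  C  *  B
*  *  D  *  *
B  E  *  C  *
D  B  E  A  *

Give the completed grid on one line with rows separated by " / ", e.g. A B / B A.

row 4 has {B,C,E}; column 3 has {C,D,E} — only A is left for (r4,c3).
row 4 has {A,B,C,E}; column 5 has {B,E} — only D is left for (r4,c5).
row 5 has {A,B,D,E}; column 5 has {B,D,E} — only C is left for (r5,c5).
row 1 has {E}; column 3 has {A,C,D,E} — only B is left for (r1,c3).
row 1 has {B,E}; column 4 has {A,C} — only D is left for (r1,c4).
row 2 has {B,C}; column 4 has {A,C,D} — only E is left for (r2,c4).
row 3 has {D}; column 4 has {A,C,D,E} — only B is left for (r3,c4).
row 3 has {B,D}; column 5 has {B,C,D,E} — only A is left for (r3,c5).
row 2 has {B,C,E}; column 1 has {B,D} — only A is left for (r2,c1).
row 2 has {A,B,C,E}; column 2 has {B,E} — only D is left for (r2,c2).
row 3 has {A,B,D}; column 2 has {B,D,E} — only C is left for (r3,c2).
row 1 has {B,D,E}; column 1 has {A,B,D} — only C is left for (r1,c1).
row 1 has {B,C,D,E}; column 2 has {B,C,D,E} — only A is left for (r1,c2).
row 3 has {A,B,C,D}; column 1 has {A,B,C,D} — only E is left for (r3,c1).

C A B D E / A D C E B / E C D B A / B E A C D / D B E A C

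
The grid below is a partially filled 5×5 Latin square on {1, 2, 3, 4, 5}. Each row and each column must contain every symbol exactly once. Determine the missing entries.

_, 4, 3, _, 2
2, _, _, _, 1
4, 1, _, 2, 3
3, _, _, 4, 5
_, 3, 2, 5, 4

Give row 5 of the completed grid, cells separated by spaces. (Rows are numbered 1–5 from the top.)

1 3 2 5 4

(r1,c4) = 1
(r2,c2) = 5
(r2,c3) = 4
(r2,c4) = 3
(r3,c3) = 5
(r4,c2) = 2
(r4,c3) = 1
(r5,c1) = 1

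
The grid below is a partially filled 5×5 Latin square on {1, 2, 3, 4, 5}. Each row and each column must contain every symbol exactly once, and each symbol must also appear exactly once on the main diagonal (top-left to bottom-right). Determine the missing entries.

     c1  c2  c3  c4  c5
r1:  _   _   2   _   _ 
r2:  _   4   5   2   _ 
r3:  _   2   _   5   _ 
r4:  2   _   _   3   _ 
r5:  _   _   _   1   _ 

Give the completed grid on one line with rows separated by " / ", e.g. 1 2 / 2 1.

Cell (r1,c4): row 1 has {2}; column 4 has {1,2,3,5} → 4.
Cell (r3,c3): row 3 has {2,5}; column 3 has {2,5}; the diagonal has {3,4} → 1.
Cell (r4,c3): row 4 has {2,3}; column 3 has {1,2,5} → 4.
Cell (r5,c3): row 5 has {1}; column 3 has {1,2,4,5} → 3.
Cell (r1,c1): row 1 has {2,4}; column 1 has {2}; the diagonal has {1,3,4} → 5.
Cell (r5,c1): row 5 has {1,3}; column 1 has {2,5} → 4.
Cell (r5,c2): row 5 has {1,3,4}; column 2 has {2,4} → 5.
Cell (r5,c5): row 5 has {1,3,4,5}; column 5 is empty so far; the diagonal has {1,3,4,5} → 2.
Cell (r3,c1): row 3 has {1,2,5}; column 1 has {2,4,5} → 3.
Cell (r3,c5): row 3 has {1,2,3,5}; column 5 has {2} → 4.
Cell (r4,c2): row 4 has {2,3,4}; column 2 has {2,4,5} → 1.
Cell (r4,c5): row 4 has {1,2,3,4}; column 5 has {2,4} → 5.
Cell (r1,c2): row 1 has {2,4,5}; column 2 has {1,2,4,5} → 3.
Cell (r1,c5): row 1 has {2,3,4,5}; column 5 has {2,4,5} → 1.
Cell (r2,c1): row 2 has {2,4,5}; column 1 has {2,3,4,5} → 1.
Cell (r2,c5): row 2 has {1,2,4,5}; column 5 has {1,2,4,5} → 3.

5 3 2 4 1 / 1 4 5 2 3 / 3 2 1 5 4 / 2 1 4 3 5 / 4 5 3 1 2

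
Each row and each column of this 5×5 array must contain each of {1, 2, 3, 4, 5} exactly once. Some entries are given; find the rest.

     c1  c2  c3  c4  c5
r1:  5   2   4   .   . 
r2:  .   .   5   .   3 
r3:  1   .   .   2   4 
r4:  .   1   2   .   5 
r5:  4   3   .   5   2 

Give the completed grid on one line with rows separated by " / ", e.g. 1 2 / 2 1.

(r1,c5): row 1 has {2,4,5}; column 5 has {2,3,4,5}, so it must be 1.
(r2,c1): row 2 has {3,5}; column 1 has {1,4,5}, so it must be 2.
(r2,c2): row 2 has {2,3,5}; column 2 has {1,2,3}, so it must be 4.
(r2,c4): row 2 has {2,3,4,5}; column 4 has {2,5}, so it must be 1.
(r3,c2): row 3 has {1,2,4}; column 2 has {1,2,3,4}, so it must be 5.
(r3,c3): row 3 has {1,2,4,5}; column 3 has {2,4,5}, so it must be 3.
(r4,c1): row 4 has {1,2,5}; column 1 has {1,2,4,5}, so it must be 3.
(r4,c4): row 4 has {1,2,3,5}; column 4 has {1,2,5}, so it must be 4.
(r5,c3): row 5 has {2,3,4,5}; column 3 has {2,3,4,5}, so it must be 1.
(r1,c4): row 1 has {1,2,4,5}; column 4 has {1,2,4,5}, so it must be 3.

5 2 4 3 1 / 2 4 5 1 3 / 1 5 3 2 4 / 3 1 2 4 5 / 4 3 1 5 2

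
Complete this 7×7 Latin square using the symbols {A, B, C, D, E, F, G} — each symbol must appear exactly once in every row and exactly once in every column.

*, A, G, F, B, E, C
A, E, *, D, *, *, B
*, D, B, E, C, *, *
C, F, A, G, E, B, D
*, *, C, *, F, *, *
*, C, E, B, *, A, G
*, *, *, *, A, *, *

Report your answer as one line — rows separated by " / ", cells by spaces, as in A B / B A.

(r1,c1): row 1 has {A,B,C,E,F,G}; column 1 has {A,C}, so it must be D.
(r2,c3): row 2 has {A,B,D,E}; column 3 has {A,B,C,E,G}, so it must be F.
(r2,c5): row 2 has {A,B,D,E,F}; column 5 has {A,B,C,E,F}, so it must be G.
(r2,c6): row 2 has {A,B,D,E,F,G}; column 6 has {A,B,E}, so it must be C.
(r5,c4): row 5 has {C,F}; column 4 has {B,D,E,F,G}, so it must be A.
(r5,c7): row 5 has {A,C,F}; column 7 has {B,C,D,G}, so it must be E.
(r6,c1): row 6 has {A,B,C,E,G}; column 1 has {A,C,D}, so it must be F.
(r6,c5): row 6 has {A,B,C,E,F,G}; column 5 has {A,B,C,E,F,G}, so it must be D.
(r7,c3): row 7 has {A}; column 3 has {A,B,C,E,F,G}, so it must be D.
(r7,c4): row 7 has {A,D}; column 4 has {A,B,D,E,F,G}, so it must be C.
(r7,c7): row 7 has {A,C,D}; column 7 has {B,C,D,E,G}, so it must be F.
(r3,c1): row 3 has {B,C,D,E}; column 1 has {A,C,D,F}, so it must be G.
(r3,c6): row 3 has {B,C,D,E,G}; column 6 has {A,B,C,E}, so it must be F.
(r3,c7): row 3 has {B,C,D,E,F,G}; column 7 has {B,C,D,E,F,G}, so it must be A.
(r5,c1): row 5 has {A,C,E,F}; column 1 has {A,C,D,F,G}, so it must be B.
(r5,c2): row 5 has {A,B,C,E,F}; column 2 has {A,C,D,E,F}, so it must be G.
(r5,c6): row 5 has {A,B,C,E,F,G}; column 6 has {A,B,C,E,F}, so it must be D.
(r7,c1): row 7 has {A,C,D,F}; column 1 has {A,B,C,D,F,G}, so it must be E.
(r7,c2): row 7 has {A,C,D,E,F}; column 2 has {A,C,D,E,F,G}, so it must be B.
(r7,c6): row 7 has {A,B,C,D,E,F}; column 6 has {A,B,C,D,E,F}, so it must be G.

D A G F B E C / A E F D G C B / G D B E C F A / C F A G E B D / B G C A F D E / F C E B D A G / E B D C A G F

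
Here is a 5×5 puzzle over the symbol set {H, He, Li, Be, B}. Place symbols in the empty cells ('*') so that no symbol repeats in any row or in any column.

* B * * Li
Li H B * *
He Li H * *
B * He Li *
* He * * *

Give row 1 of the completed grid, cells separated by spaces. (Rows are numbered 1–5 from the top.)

(r1,c3) = Be
(r4,c2) = Be
(r4,c5) = H
(r5,c3) = Li
(r1,c1) = H
(r1,c4) = He

H B Be He Li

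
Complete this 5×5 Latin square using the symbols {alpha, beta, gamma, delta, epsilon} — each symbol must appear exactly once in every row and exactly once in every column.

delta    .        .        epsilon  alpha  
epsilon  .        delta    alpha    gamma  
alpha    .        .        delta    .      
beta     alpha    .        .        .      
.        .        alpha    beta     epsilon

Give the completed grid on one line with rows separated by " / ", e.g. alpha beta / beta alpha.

(r2,c2) = beta
(r3,c5) = beta
(r4,c4) = gamma
(r4,c5) = delta
(r5,c1) = gamma
(r5,c2) = delta
(r1,c2) = gamma
(r1,c3) = beta
(r3,c2) = epsilon
(r3,c3) = gamma
(r4,c3) = epsilon

delta gamma beta epsilon alpha / epsilon beta delta alpha gamma / alpha epsilon gamma delta beta / beta alpha epsilon gamma delta / gamma delta alpha beta epsilon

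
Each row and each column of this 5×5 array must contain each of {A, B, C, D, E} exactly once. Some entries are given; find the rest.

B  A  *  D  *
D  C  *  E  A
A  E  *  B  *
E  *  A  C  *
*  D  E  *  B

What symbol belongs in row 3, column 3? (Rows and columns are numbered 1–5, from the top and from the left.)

(r1,c3): row 1 has {A,B,D}; column 3 has {A,E}, so it must be C.
(r1,c5): row 1 has {A,B,C,D}; column 5 has {A,B}, so it must be E.
(r2,c3): row 2 has {A,C,D,E}; column 3 has {A,C,E}, so it must be B.
(r3,c3): row 3 has {A,B,E}; column 3 has {A,B,C,E}, so it must be D.

D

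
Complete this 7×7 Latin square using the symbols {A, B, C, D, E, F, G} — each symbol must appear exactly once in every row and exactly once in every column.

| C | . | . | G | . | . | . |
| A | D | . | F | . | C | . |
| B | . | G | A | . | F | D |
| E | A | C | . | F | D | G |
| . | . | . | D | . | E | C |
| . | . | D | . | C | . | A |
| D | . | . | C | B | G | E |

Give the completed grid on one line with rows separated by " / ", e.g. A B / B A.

row 2 has {A,C,D,F}; column 7 has {A,C,D,E,G} — only B is left for (r2,c7).
row 3 has {A,B,D,F,G}; column 5 has {B,C,F} — only E is left for (r3,c5).
row 4 has {A,C,D,E,F,G}; column 4 has {A,C,D,F,G} — only B is left for (r4,c4).
row 6 has {A,C,D}; column 4 has {A,B,C,D,F,G} — only E is left for (r6,c4).
row 6 has {A,C,D,E}; column 6 has {C,D,E,F,G} — only B is left for (r6,c6).
row 7 has {B,C,D,E,G}; column 2 has {A,D} — only F is left for (r7,c2).
row 7 has {B,C,D,E,F,G}; column 3 has {C,D,G} — only A is left for (r7,c3).
row 1 has {C,G}; column 6 has {B,C,D,E,F,G} — only A is left for (r1,c6).
row 1 has {A,C,G}; column 7 has {A,B,C,D,E,G} — only F is left for (r1,c7).
row 2 has {A,B,C,D,F}; column 3 has {A,C,D,G} — only E is left for (r2,c3).
row 2 has {A,B,C,D,E,F}; column 5 has {B,C,E,F} — only G is left for (r2,c5).
row 3 has {A,B,D,E,F,G}; column 2 has {A,D,F} — only C is left for (r3,c2).
row 5 has {C,D,E}; column 5 has {B,C,E,F,G} — only A is left for (r5,c5).
row 6 has {A,B,C,D,E}; column 2 has {A,C,D,F} — only G is left for (r6,c2).
row 1 has {A,C,F,G}; column 3 has {A,C,D,E,G} — only B is left for (r1,c3).
row 1 has {A,B,C,F,G}; column 5 has {A,B,C,E,F,G} — only D is left for (r1,c5).
row 5 has {A,C,D,E}; column 2 has {A,C,D,F,G} — only B is left for (r5,c2).
row 5 has {A,B,C,D,E}; column 3 has {A,B,C,D,E,G} — only F is left for (r5,c3).
row 6 has {A,B,C,D,E,G}; column 1 has {A,B,C,D,E} — only F is left for (r6,c1).
row 1 has {A,B,C,D,F,G}; column 2 has {A,B,C,D,F,G} — only E is left for (r1,c2).
row 5 has {A,B,C,D,E,F}; column 1 has {A,B,C,D,E,F} — only G is left for (r5,c1).

C E B G D A F / A D E F G C B / B C G A E F D / E A C B F D G / G B F D A E C / F G D E C B A / D F A C B G E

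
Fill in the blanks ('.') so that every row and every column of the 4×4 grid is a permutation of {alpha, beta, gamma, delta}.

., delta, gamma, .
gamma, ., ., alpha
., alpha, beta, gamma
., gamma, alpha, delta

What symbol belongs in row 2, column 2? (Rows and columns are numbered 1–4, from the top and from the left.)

(r1,c4) = beta
(r2,c2) = beta

beta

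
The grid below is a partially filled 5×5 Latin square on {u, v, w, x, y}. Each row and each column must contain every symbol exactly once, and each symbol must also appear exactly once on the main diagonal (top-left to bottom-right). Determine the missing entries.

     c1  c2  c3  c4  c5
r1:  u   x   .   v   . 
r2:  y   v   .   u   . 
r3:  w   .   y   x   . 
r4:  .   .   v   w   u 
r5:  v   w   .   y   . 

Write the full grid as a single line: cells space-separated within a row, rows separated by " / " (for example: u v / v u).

Cell (r1,c3): row 1 has {u,v,x}; column 3 has {v,y} → w.
Cell (r1,c5): row 1 has {u,v,w,x}; column 5 has {u} → y.
Cell (r2,c3): row 2 has {u,v,y}; column 3 has {v,w,y} → x.
Cell (r2,c5): row 2 has {u,v,x,y}; column 5 has {u,y} → w.
Cell (r3,c2): row 3 has {w,x,y}; column 2 has {v,w,x} → u.
Cell (r3,c5): row 3 has {u,w,x,y}; column 5 has {u,w,y} → v.
Cell (r4,c1): row 4 has {u,v,w}; column 1 has {u,v,w,y} → x.
Cell (r4,c2): row 4 has {u,v,w,x}; column 2 has {u,v,w,x} → y.
Cell (r5,c3): row 5 has {v,w,y}; column 3 has {v,w,x,y} → u.
Cell (r5,c5): row 5 has {u,v,w,y}; column 5 has {u,v,w,y}; the diagonal has {u,v,w,y} → x.

u x w v y / y v x u w / w u y x v / x y v w u / v w u y x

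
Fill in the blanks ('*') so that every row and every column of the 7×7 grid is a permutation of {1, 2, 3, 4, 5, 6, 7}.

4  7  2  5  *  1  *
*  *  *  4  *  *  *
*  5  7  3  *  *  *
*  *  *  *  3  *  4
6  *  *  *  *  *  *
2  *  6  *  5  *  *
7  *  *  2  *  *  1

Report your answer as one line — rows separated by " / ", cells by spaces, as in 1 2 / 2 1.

At row 1, column 5: row 1 has {1,2,4,5,7}; column 5 has {3,5}; that leaves 6.
At row 1, column 7: row 1 has {1,2,4,5,6,7}; column 7 has {1,4}; that leaves 3.
At row 3, column 1: row 3 has {3,5,7}; column 1 has {2,4,6,7}; that leaves 1.
At row 4, column 1: row 4 has {3,4}; column 1 has {1,2,4,6,7}; that leaves 5.
At row 4, column 3: row 4 has {3,4,5}; column 3 has {2,6,7}; that leaves 1.
At row 6, column 7: row 6 has {2,5,6}; column 7 has {1,3,4}; that leaves 7.
At row 7, column 5: row 7 has {1,2,7}; column 5 has {3,5,6}; that leaves 4.
At row 2, column 1: row 2 has {4}; column 1 has {1,2,4,5,6,7}; that leaves 3.
At row 2, column 3: row 2 has {3,4}; column 3 has {1,2,6,7}; that leaves 5.
At row 3, column 5: row 3 has {1,3,5,7}; column 5 has {3,4,5,6}; that leaves 2.
At row 3, column 7: row 3 has {1,2,3,5,7}; column 7 has {1,3,4,7}; that leaves 6.
At row 6, column 4: row 6 has {2,5,6,7}; column 4 has {2,3,4,5}; that leaves 1.
At row 7, column 3: row 7 has {1,2,4,7}; column 3 has {1,2,5,6,7}; that leaves 3.
At row 2, column 7: row 2 has {3,4,5}; column 7 has {1,3,4,6,7}; that leaves 2.
At row 3, column 6: row 3 has {1,2,3,5,6,7}; column 6 has {1}; that leaves 4.
At row 5, column 3: row 5 has {6}; column 3 has {1,2,3,5,6,7}; that leaves 4.
At row 5, column 4: row 5 has {4,6}; column 4 has {1,2,3,4,5}; that leaves 7.
At row 5, column 5: row 5 has {4,6,7}; column 5 has {2,3,4,5,6}; that leaves 1.
At row 5, column 7: row 5 has {1,4,6,7}; column 7 has {1,2,3,4,6,7}; that leaves 5.
At row 6, column 6: row 6 has {1,2,5,6,7}; column 6 has {1,4}; that leaves 3.
At row 7, column 2: row 7 has {1,2,3,4,7}; column 2 has {5,7}; that leaves 6.
At row 7, column 6: row 7 has {1,2,3,4,6,7}; column 6 has {1,3,4}; that leaves 5.
At row 2, column 2: row 2 has {2,3,4,5}; column 2 has {5,6,7}; that leaves 1.
At row 2, column 5: row 2 has {1,2,3,4,5}; column 5 has {1,2,3,4,5,6}; that leaves 7.
At row 2, column 6: row 2 has {1,2,3,4,5,7}; column 6 has {1,3,4,5}; that leaves 6.
At row 4, column 2: row 4 has {1,3,4,5}; column 2 has {1,5,6,7}; that leaves 2.
At row 4, column 4: row 4 has {1,2,3,4,5}; column 4 has {1,2,3,4,5,7}; that leaves 6.
At row 4, column 6: row 4 has {1,2,3,4,5,6}; column 6 has {1,3,4,5,6}; that leaves 7.
At row 5, column 2: row 5 has {1,4,5,6,7}; column 2 has {1,2,5,6,7}; that leaves 3.
At row 5, column 6: row 5 has {1,3,4,5,6,7}; column 6 has {1,3,4,5,6,7}; that leaves 2.
At row 6, column 2: row 6 has {1,2,3,5,6,7}; column 2 has {1,2,3,5,6,7}; that leaves 4.

4 7 2 5 6 1 3 / 3 1 5 4 7 6 2 / 1 5 7 3 2 4 6 / 5 2 1 6 3 7 4 / 6 3 4 7 1 2 5 / 2 4 6 1 5 3 7 / 7 6 3 2 4 5 1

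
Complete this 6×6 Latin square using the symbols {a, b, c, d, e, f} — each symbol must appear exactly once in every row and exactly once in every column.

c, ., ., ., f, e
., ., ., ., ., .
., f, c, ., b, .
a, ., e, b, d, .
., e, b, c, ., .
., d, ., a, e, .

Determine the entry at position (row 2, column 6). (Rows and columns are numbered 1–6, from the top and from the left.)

row 1 has {c,e,f}; column 4 has {a,b,c} — only d is left for (r1,c4).
row 3 has {b,c,f}; column 4 has {a,b,c,d} — only e is left for (r3,c4).
row 4 has {a,b,d,e}; column 2 has {d,e,f} — only c is left for (r4,c2).
row 4 has {a,b,c,d,e}; column 6 has {e} — only f is left for (r4,c6).
row 5 has {b,c,e}; column 5 has {b,d,e,f} — only a is left for (r5,c5).
row 5 has {a,b,c,e}; column 6 has {e,f} — only d is left for (r5,c6).
row 6 has {a,d,e}; column 3 has {b,c,e} — only f is left for (r6,c3).
row 1 has {c,d,e,f}; column 3 has {b,c,e,f} — only a is left for (r1,c3).
row 2 is empty so far; column 3 has {a,b,c,e,f} — only d is left for (r2,c3).
row 2 has {d}; column 4 has {a,b,c,d,e} — only f is left for (r2,c4).
row 2 has {d,f}; column 5 has {a,b,d,e,f} — only c is left for (r2,c5).
row 3 has {b,c,e,f}; column 1 has {a,c} — only d is left for (r3,c1).
row 3 has {b,c,d,e,f}; column 6 has {d,e,f} — only a is left for (r3,c6).
row 5 has {a,b,c,d,e}; column 1 has {a,c,d} — only f is left for (r5,c1).
row 6 has {a,d,e,f}; column 1 has {a,c,d,f} — only b is left for (r6,c1).
row 6 has {a,b,d,e,f}; column 6 has {a,d,e,f} — only c is left for (r6,c6).
row 1 has {a,c,d,e,f}; column 2 has {c,d,e,f} — only b is left for (r1,c2).
row 2 has {c,d,f}; column 1 has {a,b,c,d,f} — only e is left for (r2,c1).
row 2 has {c,d,e,f}; column 2 has {b,c,d,e,f} — only a is left for (r2,c2).
row 2 has {a,c,d,e,f}; column 6 has {a,c,d,e,f} — only b is left for (r2,c6).

b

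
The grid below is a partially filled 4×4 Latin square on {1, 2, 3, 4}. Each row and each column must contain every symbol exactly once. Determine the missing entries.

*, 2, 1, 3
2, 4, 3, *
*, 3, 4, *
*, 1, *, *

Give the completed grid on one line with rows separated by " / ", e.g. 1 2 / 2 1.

4 2 1 3 / 2 4 3 1 / 1 3 4 2 / 3 1 2 4

Cell (r1,c1): row 1 has {1,2,3}; column 1 has {2} → 4.
Cell (r2,c4): row 2 has {2,3,4}; column 4 has {3} → 1.
Cell (r3,c1): row 3 has {3,4}; column 1 has {2,4} → 1.
Cell (r3,c4): row 3 has {1,3,4}; column 4 has {1,3} → 2.
Cell (r4,c1): row 4 has {1}; column 1 has {1,2,4} → 3.
Cell (r4,c3): row 4 has {1,3}; column 3 has {1,3,4} → 2.
Cell (r4,c4): row 4 has {1,2,3}; column 4 has {1,2,3} → 4.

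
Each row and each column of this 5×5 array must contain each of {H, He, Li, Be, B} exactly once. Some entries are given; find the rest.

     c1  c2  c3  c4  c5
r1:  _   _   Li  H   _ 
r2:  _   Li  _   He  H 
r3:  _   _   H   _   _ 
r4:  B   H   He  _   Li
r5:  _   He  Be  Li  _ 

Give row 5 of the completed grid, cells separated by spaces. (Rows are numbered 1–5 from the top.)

H He Be Li B

row 2 has {H,He,Li}; column 1 has {B} — only Be is left for (r2,c1).
row 2 has {H,He,Li,Be}; column 3 has {H,He,Li,Be} — only B is left for (r2,c3).
row 4 has {H,He,Li,B}; column 4 has {H,He,Li} — only Be is left for (r4,c4).
row 5 has {He,Li,Be}; column 1 has {Be,B} — only H is left for (r5,c1).
row 5 has {H,He,Li,Be}; column 5 has {H,Li} — only B is left for (r5,c5).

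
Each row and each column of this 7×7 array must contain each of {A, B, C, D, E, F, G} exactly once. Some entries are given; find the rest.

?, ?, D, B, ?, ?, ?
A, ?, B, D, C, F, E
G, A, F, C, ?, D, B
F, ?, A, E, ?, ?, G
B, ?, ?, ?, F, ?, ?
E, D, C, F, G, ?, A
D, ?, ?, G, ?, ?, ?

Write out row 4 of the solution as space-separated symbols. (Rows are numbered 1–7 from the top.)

(r1,c1) = C
(r1,c7) = F
(r2,c2) = G
(r3,c5) = E
(r5,c4) = A
(r6,c6) = B
(r7,c3) = E
(r7,c7) = C
(r1,c2) = E
(r1,c5) = A
(r1,c6) = G
(r4,c6) = C
(r5,c2) = C
(r5,c3) = G
(r5,c6) = E
(r5,c7) = D
(r7,c5) = B
(r7,c6) = A
(r4,c2) = B
(r4,c5) = D

F B A E D C G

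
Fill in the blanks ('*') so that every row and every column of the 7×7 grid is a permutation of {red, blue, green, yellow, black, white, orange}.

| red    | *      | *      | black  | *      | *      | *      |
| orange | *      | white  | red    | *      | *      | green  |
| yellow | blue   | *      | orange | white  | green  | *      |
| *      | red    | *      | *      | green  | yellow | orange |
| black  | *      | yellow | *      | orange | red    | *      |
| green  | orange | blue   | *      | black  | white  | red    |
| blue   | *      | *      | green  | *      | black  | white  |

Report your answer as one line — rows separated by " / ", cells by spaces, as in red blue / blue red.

Cell (r2,c6): row 2 has {red,green,white,orange}; column 6 has {red,green,yellow,black,white} → blue.
Cell (r3,c7): row 3 has {blue,green,yellow,white,orange}; column 7 has {red,green,white,orange} → black.
Cell (r4,c1): row 4 has {red,green,yellow,orange}; column 1 has {red,blue,green,yellow,black,orange} → white.
Cell (r4,c3): row 4 has {red,green,yellow,white,orange}; column 3 has {blue,yellow,white} → black.
Cell (r4,c4): row 4 has {red,green,yellow,black,white,orange}; column 4 has {red,green,black,orange} → blue.
Cell (r5,c4): row 5 has {red,yellow,black,orange}; column 4 has {red,blue,green,black,orange} → white.
Cell (r5,c7): row 5 has {red,yellow,black,white,orange}; column 7 has {red,green,black,white,orange} → blue.
Cell (r6,c4): row 6 has {red,blue,green,black,white,orange}; column 4 has {red,blue,green,black,white,orange} → yellow.
Cell (r7,c2): row 7 has {blue,green,black,white}; column 2 has {red,blue,orange} → yellow.
Cell (r7,c5): row 7 has {blue,green,yellow,black,white}; column 5 has {green,black,white,orange} → red.
Cell (r1,c6): row 1 has {red,black}; column 6 has {red,blue,green,yellow,black,white} → orange.
Cell (r1,c7): row 1 has {red,black,orange}; column 7 has {red,blue,green,black,white,orange} → yellow.
Cell (r2,c2): row 2 has {red,blue,green,white,orange}; column 2 has {red,blue,yellow,orange} → black.
Cell (r2,c5): row 2 has {red,blue,green,black,white,orange}; column 5 has {red,green,black,white,orange} → yellow.
Cell (r3,c3): row 3 has {blue,green,yellow,black,white,orange}; column 3 has {blue,yellow,black,white} → red.
Cell (r5,c2): row 5 has {red,blue,yellow,black,white,orange}; column 2 has {red,blue,yellow,black,orange} → green.
Cell (r7,c3): row 7 has {red,blue,green,yellow,black,white}; column 3 has {red,blue,yellow,black,white} → orange.
Cell (r1,c2): row 1 has {red,yellow,black,orange}; column 2 has {red,blue,green,yellow,black,orange} → white.
Cell (r1,c3): row 1 has {red,yellow,black,white,orange}; column 3 has {red,blue,yellow,black,white,orange} → green.
Cell (r1,c5): row 1 has {red,green,yellow,black,white,orange}; column 5 has {red,green,yellow,black,white,orange} → blue.

red white green black blue orange yellow / orange black white red yellow blue green / yellow blue red orange white green black / white red black blue green yellow orange / black green yellow white orange red blue / green orange blue yellow black white red / blue yellow orange green red black white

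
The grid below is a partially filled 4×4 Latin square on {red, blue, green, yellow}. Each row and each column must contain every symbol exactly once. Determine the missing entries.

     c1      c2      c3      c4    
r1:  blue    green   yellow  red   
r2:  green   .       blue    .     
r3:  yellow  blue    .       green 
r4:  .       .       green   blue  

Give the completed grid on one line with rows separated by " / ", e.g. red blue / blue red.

(r2,c4) = yellow
(r3,c3) = red
(r4,c1) = red
(r4,c2) = yellow
(r2,c2) = red

blue green yellow red / green red blue yellow / yellow blue red green / red yellow green blue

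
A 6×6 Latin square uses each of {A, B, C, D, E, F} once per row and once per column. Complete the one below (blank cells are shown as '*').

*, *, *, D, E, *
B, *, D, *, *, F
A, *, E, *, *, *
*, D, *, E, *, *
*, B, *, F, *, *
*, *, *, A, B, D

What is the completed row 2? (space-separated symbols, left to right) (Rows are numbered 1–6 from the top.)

B E D C A F

(r2,c4): row 2 has {B,D,F}; column 4 has {A,D,E,F}, so it must be C.
(r2,c5): row 2 has {B,C,D,F}; column 5 has {B,E}, so it must be A.
(r3,c4): row 3 has {A,E}; column 4 has {A,C,D,E,F}, so it must be B.
(r3,c6): row 3 has {A,B,E}; column 6 has {D,F}, so it must be C.
(r2,c2): row 2 has {A,B,C,D,F}; column 2 has {B,D}, so it must be E.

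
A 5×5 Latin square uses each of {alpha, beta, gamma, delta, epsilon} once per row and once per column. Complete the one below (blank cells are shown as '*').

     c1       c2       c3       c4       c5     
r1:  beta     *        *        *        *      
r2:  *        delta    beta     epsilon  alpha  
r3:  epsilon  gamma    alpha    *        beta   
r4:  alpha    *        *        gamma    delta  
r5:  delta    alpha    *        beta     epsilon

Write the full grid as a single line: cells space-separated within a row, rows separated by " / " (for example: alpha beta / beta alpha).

beta epsilon delta alpha gamma / gamma delta beta epsilon alpha / epsilon gamma alpha delta beta / alpha beta epsilon gamma delta / delta alpha gamma beta epsilon

(r1,c2) = epsilon
(r1,c5) = gamma
(r2,c1) = gamma
(r3,c4) = delta
(r4,c2) = beta
(r4,c3) = epsilon
(r5,c3) = gamma
(r1,c3) = delta
(r1,c4) = alpha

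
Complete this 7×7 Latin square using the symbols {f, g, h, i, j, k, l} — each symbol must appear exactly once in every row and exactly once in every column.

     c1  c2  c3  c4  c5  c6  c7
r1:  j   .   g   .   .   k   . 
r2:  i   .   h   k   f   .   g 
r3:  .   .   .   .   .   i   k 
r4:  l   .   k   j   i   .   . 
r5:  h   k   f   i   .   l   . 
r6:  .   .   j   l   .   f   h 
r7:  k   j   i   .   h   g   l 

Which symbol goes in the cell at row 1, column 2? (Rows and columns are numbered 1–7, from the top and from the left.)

(r1,c5) = l
(r2,c2) = l
(r2,c6) = j
(r3,c3) = l
(r4,c6) = h
(r4,c7) = f
(r5,c7) = j
(r6,c1) = g
(r6,c2) = i
(r6,c5) = k
(r7,c4) = f
(r1,c4) = h
(r1,c7) = i
(r3,c1) = f
(r3,c4) = g
(r3,c5) = j
(r4,c2) = g
(r5,c5) = g
(r1,c2) = f

f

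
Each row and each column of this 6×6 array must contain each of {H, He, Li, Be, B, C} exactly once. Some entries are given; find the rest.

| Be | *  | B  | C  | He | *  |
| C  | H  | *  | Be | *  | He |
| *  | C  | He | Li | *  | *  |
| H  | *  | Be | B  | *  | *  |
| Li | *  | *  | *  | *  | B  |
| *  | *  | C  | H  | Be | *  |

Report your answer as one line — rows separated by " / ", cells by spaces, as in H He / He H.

Be Li B C He H / C H Li Be B He / B C He Li H Be / H He Be B Li C / Li Be H He C B / He B C H Be Li

(r1,c2) = Li
(r1,c6) = H
(r2,c3) = Li
(r2,c5) = B
(r3,c1) = B
(r3,c5) = H
(r3,c6) = Be
(r4,c2) = He
(r5,c2) = Be
(r5,c3) = H
(r5,c4) = He
(r5,c5) = C
(r6,c1) = He
(r6,c2) = B
(r6,c6) = Li
(r4,c5) = Li
(r4,c6) = C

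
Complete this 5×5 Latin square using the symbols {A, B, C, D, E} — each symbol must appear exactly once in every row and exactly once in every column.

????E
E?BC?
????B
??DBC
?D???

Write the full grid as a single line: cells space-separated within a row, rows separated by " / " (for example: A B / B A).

C B A D E / E A B C D / D C E A B / A E D B C / B D C E A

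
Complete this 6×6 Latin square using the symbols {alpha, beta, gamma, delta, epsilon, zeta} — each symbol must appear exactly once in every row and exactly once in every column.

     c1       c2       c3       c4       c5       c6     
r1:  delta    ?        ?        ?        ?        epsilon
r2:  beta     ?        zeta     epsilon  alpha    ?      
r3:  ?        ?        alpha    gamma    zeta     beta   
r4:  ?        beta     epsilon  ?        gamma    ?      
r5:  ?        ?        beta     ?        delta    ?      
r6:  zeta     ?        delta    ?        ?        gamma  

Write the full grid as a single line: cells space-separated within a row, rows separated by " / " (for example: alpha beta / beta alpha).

Cell (r1,c3): row 1 has {delta,epsilon}; column 3 has {alpha,beta,delta,epsilon,zeta} → gamma.
Cell (r1,c5): row 1 has {gamma,delta,epsilon}; column 5 has {alpha,gamma,delta,zeta} → beta.
Cell (r2,c6): row 2 has {alpha,beta,epsilon,zeta}; column 6 has {beta,gamma,epsilon} → delta.
Cell (r3,c1): row 3 has {alpha,beta,gamma,zeta}; column 1 has {beta,delta,zeta} → epsilon.
Cell (r3,c2): row 3 has {alpha,beta,gamma,epsilon,zeta}; column 2 has {beta} → delta.
Cell (r4,c1): row 4 has {beta,gamma,epsilon}; column 1 has {beta,delta,epsilon,zeta} → alpha.
Cell (r4,c6): row 4 has {alpha,beta,gamma,epsilon}; column 6 has {beta,gamma,delta,epsilon} → zeta.
Cell (r5,c1): row 5 has {beta,delta}; column 1 has {alpha,beta,delta,epsilon,zeta} → gamma.
Cell (r5,c6): row 5 has {beta,gamma,delta}; column 6 has {beta,gamma,delta,epsilon,zeta} → alpha.
Cell (r6,c5): row 6 has {gamma,delta,zeta}; column 5 has {alpha,beta,gamma,delta,zeta} → epsilon.
Cell (r2,c2): row 2 has {alpha,beta,delta,epsilon,zeta}; column 2 has {beta,delta} → gamma.
Cell (r4,c4): row 4 has {alpha,beta,gamma,epsilon,zeta}; column 4 has {gamma,epsilon} → delta.
Cell (r5,c4): row 5 has {alpha,beta,gamma,delta}; column 4 has {gamma,delta,epsilon} → zeta.
Cell (r6,c2): row 6 has {gamma,delta,epsilon,zeta}; column 2 has {beta,gamma,delta} → alpha.
Cell (r6,c4): row 6 has {alpha,gamma,delta,epsilon,zeta}; column 4 has {gamma,delta,epsilon,zeta} → beta.
Cell (r1,c2): row 1 has {beta,gamma,delta,epsilon}; column 2 has {alpha,beta,gamma,delta} → zeta.
Cell (r1,c4): row 1 has {beta,gamma,delta,epsilon,zeta}; column 4 has {beta,gamma,delta,epsilon,zeta} → alpha.
Cell (r5,c2): row 5 has {alpha,beta,gamma,delta,zeta}; column 2 has {alpha,beta,gamma,delta,zeta} → epsilon.

delta zeta gamma alpha beta epsilon / beta gamma zeta epsilon alpha delta / epsilon delta alpha gamma zeta beta / alpha beta epsilon delta gamma zeta / gamma epsilon beta zeta delta alpha / zeta alpha delta beta epsilon gamma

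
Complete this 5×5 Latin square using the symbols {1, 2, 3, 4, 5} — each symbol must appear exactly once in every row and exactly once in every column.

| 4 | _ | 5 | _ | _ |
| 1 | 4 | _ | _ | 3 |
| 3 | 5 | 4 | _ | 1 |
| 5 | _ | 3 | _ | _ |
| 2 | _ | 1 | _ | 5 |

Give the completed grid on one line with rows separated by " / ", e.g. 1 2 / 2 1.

4 1 5 3 2 / 1 4 2 5 3 / 3 5 4 2 1 / 5 2 3 1 4 / 2 3 1 4 5

(r1,c5): row 1 has {4,5}; column 5 has {1,3,5}, so it must be 2.
(r2,c3): row 2 has {1,3,4}; column 3 has {1,3,4,5}, so it must be 2.
(r2,c4): row 2 has {1,2,3,4}; column 4 is empty so far, so it must be 5.
(r3,c4): row 3 has {1,3,4,5}; column 4 has {5}, so it must be 2.
(r4,c5): row 4 has {3,5}; column 5 has {1,2,3,5}, so it must be 4.
(r5,c2): row 5 has {1,2,5}; column 2 has {4,5}, so it must be 3.
(r5,c4): row 5 has {1,2,3,5}; column 4 has {2,5}, so it must be 4.
(r1,c2): row 1 has {2,4,5}; column 2 has {3,4,5}, so it must be 1.
(r1,c4): row 1 has {1,2,4,5}; column 4 has {2,4,5}, so it must be 3.
(r4,c2): row 4 has {3,4,5}; column 2 has {1,3,4,5}, so it must be 2.
(r4,c4): row 4 has {2,3,4,5}; column 4 has {2,3,4,5}, so it must be 1.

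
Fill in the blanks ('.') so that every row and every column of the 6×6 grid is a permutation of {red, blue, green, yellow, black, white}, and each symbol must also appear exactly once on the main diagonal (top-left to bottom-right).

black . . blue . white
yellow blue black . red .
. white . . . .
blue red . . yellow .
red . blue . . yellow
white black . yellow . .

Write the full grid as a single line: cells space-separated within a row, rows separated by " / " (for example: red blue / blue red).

Cell (r1,c5): row 1 has {blue,black,white}; column 5 has {red,yellow} → green.
Cell (r2,c6): row 2 has {red,blue,yellow,black}; column 6 has {yellow,white} → green.
Cell (r3,c1): row 3 has {white}; column 1 has {red,blue,yellow,black,white} → green.
Cell (r4,c6): row 4 has {red,blue,yellow}; column 6 has {green,yellow,white} → black.
Cell (r5,c2): row 5 has {red,blue,yellow}; column 2 has {red,blue,black,white} → green.
Cell (r5,c5): row 5 has {red,blue,green,yellow}; column 5 has {red,green,yellow}; the diagonal has {blue,black} → white.
Cell (r6,c5): row 6 has {yellow,black,white}; column 5 has {red,green,yellow,white} → blue.
Cell (r6,c6): row 6 has {blue,yellow,black,white}; column 6 has {green,yellow,black,white}; the diagonal has {blue,black,white} → red.
Cell (r1,c2): row 1 has {blue,green,black,white}; column 2 has {red,blue,green,black,white} → yellow.
Cell (r1,c3): row 1 has {blue,green,yellow,black,white}; column 3 has {blue,black} → red.
Cell (r2,c4): row 2 has {red,blue,green,yellow,black}; column 4 has {blue,yellow} → white.
Cell (r3,c3): row 3 has {green,white}; column 3 has {red,blue,black}; the diagonal has {red,blue,black,white} → yellow.
Cell (r3,c5): row 3 has {green,yellow,white}; column 5 has {red,blue,green,yellow,white} → black.
Cell (r3,c6): row 3 has {green,yellow,black,white}; column 6 has {red,green,yellow,black,white} → blue.
Cell (r4,c4): row 4 has {red,blue,yellow,black}; column 4 has {blue,yellow,white}; the diagonal has {red,blue,yellow,black,white} → green.
Cell (r5,c4): row 5 has {red,blue,green,yellow,white}; column 4 has {blue,green,yellow,white} → black.
Cell (r6,c3): row 6 has {red,blue,yellow,black,white}; column 3 has {red,blue,yellow,black} → green.
Cell (r3,c4): row 3 has {blue,green,yellow,black,white}; column 4 has {blue,green,yellow,black,white} → red.
Cell (r4,c3): row 4 has {red,blue,green,yellow,black}; column 3 has {red,blue,green,yellow,black} → white.

black yellow red blue green white / yellow blue black white red green / green white yellow red black blue / blue red white green yellow black / red green blue black white yellow / white black green yellow blue red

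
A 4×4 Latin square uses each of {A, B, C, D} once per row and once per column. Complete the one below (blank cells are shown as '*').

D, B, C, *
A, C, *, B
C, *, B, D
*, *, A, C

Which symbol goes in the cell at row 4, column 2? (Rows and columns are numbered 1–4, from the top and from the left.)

D

Cell (r1,c4): row 1 has {B,C,D}; column 4 has {B,C,D} → A.
Cell (r2,c3): row 2 has {A,B,C}; column 3 has {A,B,C} → D.
Cell (r3,c2): row 3 has {B,C,D}; column 2 has {B,C} → A.
Cell (r4,c1): row 4 has {A,C}; column 1 has {A,C,D} → B.
Cell (r4,c2): row 4 has {A,B,C}; column 2 has {A,B,C} → D.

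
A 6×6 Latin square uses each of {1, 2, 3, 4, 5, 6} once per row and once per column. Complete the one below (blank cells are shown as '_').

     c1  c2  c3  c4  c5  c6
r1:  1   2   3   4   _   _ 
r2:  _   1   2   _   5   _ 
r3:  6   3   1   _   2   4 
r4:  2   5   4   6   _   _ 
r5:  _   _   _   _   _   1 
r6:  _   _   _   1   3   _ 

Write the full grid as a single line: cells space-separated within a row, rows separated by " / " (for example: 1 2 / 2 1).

1 2 3 4 6 5 / 4 1 2 3 5 6 / 6 3 1 5 2 4 / 2 5 4 6 1 3 / 3 6 5 2 4 1 / 5 4 6 1 3 2

(r1,c5): row 1 has {1,2,3,4}; column 5 has {2,3,5}, so it must be 6.
(r1,c6): row 1 has {1,2,3,4,6}; column 6 has {1,4}, so it must be 5.
(r2,c4): row 2 has {1,2,5}; column 4 has {1,4,6}, so it must be 3.
(r2,c6): row 2 has {1,2,3,5}; column 6 has {1,4,5}, so it must be 6.
(r3,c4): row 3 has {1,2,3,4,6}; column 4 has {1,3,4,6}, so it must be 5.
(r4,c5): row 4 has {2,4,5,6}; column 5 has {2,3,5,6}, so it must be 1.
(r4,c6): row 4 has {1,2,4,5,6}; column 6 has {1,4,5,6}, so it must be 3.
(r5,c4): row 5 has {1}; column 4 has {1,3,4,5,6}, so it must be 2.
(r5,c5): row 5 has {1,2}; column 5 has {1,2,3,5,6}, so it must be 4.
(r6,c6): row 6 has {1,3}; column 6 has {1,3,4,5,6}, so it must be 2.
(r2,c1): row 2 has {1,2,3,5,6}; column 1 has {1,2,6}, so it must be 4.
(r5,c2): row 5 has {1,2,4}; column 2 has {1,2,3,5}, so it must be 6.
(r5,c3): row 5 has {1,2,4,6}; column 3 has {1,2,3,4}, so it must be 5.
(r6,c1): row 6 has {1,2,3}; column 1 has {1,2,4,6}, so it must be 5.
(r6,c2): row 6 has {1,2,3,5}; column 2 has {1,2,3,5,6}, so it must be 4.
(r6,c3): row 6 has {1,2,3,4,5}; column 3 has {1,2,3,4,5}, so it must be 6.
(r5,c1): row 5 has {1,2,4,5,6}; column 1 has {1,2,4,5,6}, so it must be 3.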